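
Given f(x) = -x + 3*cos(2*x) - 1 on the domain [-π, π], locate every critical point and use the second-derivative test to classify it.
f'(x) = -6*sin(2*x) - 1

Solve f'(x) = 0 on [-π, π]:
  f'(x) = 0 ⇔ sin(2*x) = -1/6, i.e. 2*x = arcsin(-1/6) + 2nπ or 2*x = π − arcsin(-1/6) + 2nπ; keep the solutions lying in [-π, π].
  ⇒ x = -pi/2 + asin(1/6)/2 ≈ -1.4871, -asin(1/6)/2 ≈ -0.0837, asin(1/6)/2 + pi/2 ≈ 1.6545, pi - asin(1/6)/2 ≈ 3.0579

f''(x) = -12*cos(2*x)
Second-derivative test at each critical point:
  f''(-1.4871) = 11.8322 > 0 → local minimum
  f''(-0.0837) = -11.8322 < 0 → local maximum
  f''(1.6545) = 11.8322 > 0 → local minimum
  f''(3.0579) = -11.8322 < 0 → local maximum

Critical points: x = -pi/2 + asin(1/6)/2 ≈ -1.4871 (local minimum); x = -asin(1/6)/2 ≈ -0.0837 (local maximum); x = asin(1/6)/2 + pi/2 ≈ 1.6545 (local minimum); x = pi - asin(1/6)/2 ≈ 3.0579 (local maximum)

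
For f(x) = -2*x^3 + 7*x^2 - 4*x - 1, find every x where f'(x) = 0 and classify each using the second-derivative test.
f'(x) = -6*x^2 + 14*x - 4

Solve f'(x) = 0:
  Factor: -6*x^2 + 14*x - 4 = -2*(x - 2)*(3*x - 1) = 0.
  ⇒ x = 1/3, 2

f''(x) = 14 - 12*x
Second-derivative test at each critical point:
  f''(1/3) = 10 > 0 → local minimum
  f''(2) = -10 < 0 → local maximum

Critical points: x = 1/3 (local minimum); x = 2 (local maximum)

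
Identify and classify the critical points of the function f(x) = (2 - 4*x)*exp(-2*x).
f'(x) = 8*(x - 1)*exp(-2*x)

Solve f'(x) = 0:
  f'(x) = (8*x - 8)·exp(-2*x) and exp(-2*x) > 0 for every x, so f'(x) = 0 ⇔ 8*x - 8 = 0.
  Factor: 8*x - 8 = 8*(x - 1) = 0.
  ⇒ x = 1

f''(x) = 8*(3 - 2*x)*exp(-2*x)
Second-derivative test at each critical point:
  f''(1) = 1.0827 > 0 → local minimum

Critical points: x = 1 (local minimum)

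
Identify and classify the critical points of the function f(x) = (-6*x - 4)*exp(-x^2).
f'(x) = 2*(2*x*(3*x + 2) - 3)*exp(-x^2)

Solve f'(x) = 0:
  f'(x) = (12*x^2 + 8*x - 6)·exp(-x^2) and exp(-x^2) > 0 for every x, so f'(x) = 0 ⇔ 12*x^2 + 8*x - 6 = 0.
  Factor: 12*x^2 + 8*x - 6 = 2*(6*x^2 + 4*x - 3); 6*x^2 + 4*x - 3 = 0 has no rational roots; quadratic formula: x = (-4 ± √88)/12.
  ⇒ x = -sqrt(22)/6 - 1/3 ≈ -1.1151, -1/3 + sqrt(22)/6 ≈ 0.4484

f''(x) = 4*(-6*x^3 - 4*x^2 + 9*x + 2)*exp(-x^2)
Second-derivative test at each critical point:
  f''(-1.1151) = -5.4110 < 0 → local maximum
  f''(0.4484) = 15.3444 > 0 → local minimum

Critical points: x = -sqrt(22)/6 - 1/3 ≈ -1.1151 (local maximum); x = -1/3 + sqrt(22)/6 ≈ 0.4484 (local minimum)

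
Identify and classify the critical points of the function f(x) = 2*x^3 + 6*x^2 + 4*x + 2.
f'(x) = 6*x^2 + 12*x + 4

Solve f'(x) = 0:
  Factor: 6*x^2 + 12*x + 4 = 2*(3*x^2 + 6*x + 2); 3*x^2 + 6*x + 2 = 0 has no rational roots; quadratic formula: x = (-6 ± √12)/6.
  ⇒ x = -1 - sqrt(3)/3 ≈ -1.5774, -1 + sqrt(3)/3 ≈ -0.4226

f''(x) = 12*x + 12
Second-derivative test at each critical point:
  f''(-1.5774) = -6.9282 < 0 → local maximum
  f''(-0.4226) = 6.9282 > 0 → local minimum

Critical points: x = -1 - sqrt(3)/3 ≈ -1.5774 (local maximum); x = -1 + sqrt(3)/3 ≈ -0.4226 (local minimum)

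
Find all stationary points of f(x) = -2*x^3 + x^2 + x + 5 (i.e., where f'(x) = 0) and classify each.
f'(x) = -6*x^2 + 2*x + 1

Solve f'(x) = 0:
  6*x^2 - 2*x - 1 = 0 has no rational roots; quadratic formula: x = (2 ± √28)/12.
  ⇒ x = 1/6 - sqrt(7)/6 ≈ -0.2743, 1/6 + sqrt(7)/6 ≈ 0.6076

f''(x) = 2 - 12*x
Second-derivative test at each critical point:
  f''(-0.2743) = 5.2915 > 0 → local minimum
  f''(0.6076) = -5.2915 < 0 → local maximum

Critical points: x = 1/6 - sqrt(7)/6 ≈ -0.2743 (local minimum); x = 1/6 + sqrt(7)/6 ≈ 0.6076 (local maximum)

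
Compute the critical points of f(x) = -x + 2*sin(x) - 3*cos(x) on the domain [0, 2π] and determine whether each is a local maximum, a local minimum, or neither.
f'(x) = 3*sin(x) + 2*cos(x) - 1

Solve f'(x) = 0 on [0, 2π]:
  f'(x) = 0 ⇔ 3*sin(x) + 2*cos(x) = 1. Write the left side as R·cos(x + φ) with R = √(2² + (-3)²) = sqrt(13), cos φ = 2*sqrt(13)/13, sin φ = -3*sqrt(13)/13; then cos(x + φ) = sqrt(13)/13. Solve for x and keep the solutions lying in [0, 2π].
  ⇒ x = atan((3 + 4*sqrt(3))/(2 - 6*sqrt(3))) + pi ≈ 2.2726, atan((3 - 4*sqrt(3))/(2 + 6*sqrt(3))) + 2*pi ≈ 5.9762

f''(x) = -2*sin(x) + 3*cos(x)
Second-derivative test at each critical point:
  f''(2.2726) = -3.4641 < 0 → local maximum
  f''(5.9762) = 3.4641 > 0 → local minimum

Critical points: x = atan((3 + 4*sqrt(3))/(2 - 6*sqrt(3))) + pi ≈ 2.2726 (local maximum); x = atan((3 - 4*sqrt(3))/(2 + 6*sqrt(3))) + 2*pi ≈ 5.9762 (local minimum)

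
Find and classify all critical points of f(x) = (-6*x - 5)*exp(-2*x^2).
f'(x) = 2*(2*x*(6*x + 5) - 3)*exp(-2*x^2)

Solve f'(x) = 0:
  f'(x) = (24*x^2 + 20*x - 6)·exp(-2*x^2) and exp(-2*x^2) > 0 for every x, so f'(x) = 0 ⇔ 24*x^2 + 20*x - 6 = 0.
  Factor: 24*x^2 + 20*x - 6 = 2*(12*x^2 + 10*x - 3); 12*x^2 + 10*x - 3 = 0 has no rational roots; quadratic formula: x = (-10 ± √244)/24.
  ⇒ x = -sqrt(61)/12 - 5/12 ≈ -1.0675, -5/12 + sqrt(61)/12 ≈ 0.2342

f''(x) = 4*(-24*x^3 - 20*x^2 + 18*x + 5)*exp(-2*x^2)
Second-derivative test at each critical point:
  f''(-1.0675) = -3.1980 < 0 → local maximum
  f''(0.2342) = 27.9955 > 0 → local minimum

Critical points: x = -sqrt(61)/12 - 5/12 ≈ -1.0675 (local maximum); x = -5/12 + sqrt(61)/12 ≈ 0.2342 (local minimum)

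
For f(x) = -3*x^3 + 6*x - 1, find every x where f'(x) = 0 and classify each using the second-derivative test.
f'(x) = 6 - 9*x^2

Solve f'(x) = 0:
  Factor: 6 - 9*x^2 = -3*(3*x^2 - 2); 3*x^2 - 2 = 0 has no rational roots; quadratic formula: x = (0 ± √24)/6.
  ⇒ x = -sqrt(6)/3 ≈ -0.8165, sqrt(6)/3 ≈ 0.8165

f''(x) = -18*x
Second-derivative test at each critical point:
  f''(-0.8165) = 14.6969 > 0 → local minimum
  f''(0.8165) = -14.6969 < 0 → local maximum

Critical points: x = -sqrt(6)/3 ≈ -0.8165 (local minimum); x = sqrt(6)/3 ≈ 0.8165 (local maximum)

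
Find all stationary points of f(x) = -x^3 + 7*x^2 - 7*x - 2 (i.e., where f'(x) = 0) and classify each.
f'(x) = -3*x^2 + 14*x - 7

Solve f'(x) = 0:
  3*x^2 - 14*x + 7 = 0 has no rational roots; quadratic formula: x = (14 ± √112)/6.
  ⇒ x = 7/3 - 2*sqrt(7)/3 ≈ 0.5695, 2*sqrt(7)/3 + 7/3 ≈ 4.0972

f''(x) = 14 - 6*x
Second-derivative test at each critical point:
  f''(0.5695) = 10.5830 > 0 → local minimum
  f''(4.0972) = -10.5830 < 0 → local maximum

Critical points: x = 7/3 - 2*sqrt(7)/3 ≈ 0.5695 (local minimum); x = 2*sqrt(7)/3 + 7/3 ≈ 4.0972 (local maximum)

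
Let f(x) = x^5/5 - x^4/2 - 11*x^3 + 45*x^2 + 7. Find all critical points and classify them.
f'(x) = x*(x^3 - 2*x^2 - 33*x + 90)

Solve f'(x) = 0:
  Factor: x^4 - 2*x^3 - 33*x^2 + 90*x = x*(x - 5)*(x - 3)*(x + 6) = 0.
  ⇒ x = -6, 0, 3, 5

f''(x) = 4*x^3 - 6*x^2 - 66*x + 90
Second-derivative test at each critical point:
  f''(-6) = -594 < 0 → local maximum
  f''(0) = 90 > 0 → local minimum
  f''(3) = -54 < 0 → local maximum
  f''(5) = 110 > 0 → local minimum

Critical points: x = -6 (local maximum); x = 0 (local minimum); x = 3 (local maximum); x = 5 (local minimum)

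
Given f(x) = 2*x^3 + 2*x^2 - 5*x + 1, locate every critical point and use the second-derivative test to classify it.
f'(x) = 6*x^2 + 4*x - 5

Solve f'(x) = 0:
  6*x^2 + 4*x - 5 = 0 has no rational roots; quadratic formula: x = (-4 ± √136)/12.
  ⇒ x = -sqrt(34)/6 - 1/3 ≈ -1.3052, -1/3 + sqrt(34)/6 ≈ 0.6385

f''(x) = 12*x + 4
Second-derivative test at each critical point:
  f''(-1.3052) = -11.6619 < 0 → local maximum
  f''(0.6385) = 11.6619 > 0 → local minimum

Critical points: x = -sqrt(34)/6 - 1/3 ≈ -1.3052 (local maximum); x = -1/3 + sqrt(34)/6 ≈ 0.6385 (local minimum)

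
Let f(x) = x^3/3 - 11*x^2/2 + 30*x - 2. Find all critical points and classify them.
f'(x) = x^2 - 11*x + 30

Solve f'(x) = 0:
  Factor: x^2 - 11*x + 30 = (x - 6)*(x - 5) = 0.
  ⇒ x = 5, 6

f''(x) = 2*x - 11
Second-derivative test at each critical point:
  f''(5) = -1 < 0 → local maximum
  f''(6) = 1 > 0 → local minimum

Critical points: x = 5 (local maximum); x = 6 (local minimum)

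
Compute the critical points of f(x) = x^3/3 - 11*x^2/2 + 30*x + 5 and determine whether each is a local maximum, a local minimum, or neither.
f'(x) = x^2 - 11*x + 30

Solve f'(x) = 0:
  Factor: x^2 - 11*x + 30 = (x - 6)*(x - 5) = 0.
  ⇒ x = 5, 6

f''(x) = 2*x - 11
Second-derivative test at each critical point:
  f''(5) = -1 < 0 → local maximum
  f''(6) = 1 > 0 → local minimum

Critical points: x = 5 (local maximum); x = 6 (local minimum)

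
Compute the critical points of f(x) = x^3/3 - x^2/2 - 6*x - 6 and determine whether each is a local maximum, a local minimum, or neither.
f'(x) = x^2 - x - 6

Solve f'(x) = 0:
  Factor: x^2 - x - 6 = (x - 3)*(x + 2) = 0.
  ⇒ x = -2, 3

f''(x) = 2*x - 1
Second-derivative test at each critical point:
  f''(-2) = -5 < 0 → local maximum
  f''(3) = 5 > 0 → local minimum

Critical points: x = -2 (local maximum); x = 3 (local minimum)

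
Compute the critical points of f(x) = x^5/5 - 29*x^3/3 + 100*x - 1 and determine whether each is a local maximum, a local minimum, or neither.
f'(x) = x^4 - 29*x^2 + 100

Solve f'(x) = 0:
  Factor: x^4 - 29*x^2 + 100 = (x - 5)*(x - 2)*(x + 2)*(x + 5) = 0.
  ⇒ x = -5, -2, 2, 5

f''(x) = 4*x^3 - 58*x
Second-derivative test at each critical point:
  f''(-5) = -210 < 0 → local maximum
  f''(-2) = 84 > 0 → local minimum
  f''(2) = -84 < 0 → local maximum
  f''(5) = 210 > 0 → local minimum

Critical points: x = -5 (local maximum); x = -2 (local minimum); x = 2 (local maximum); x = 5 (local minimum)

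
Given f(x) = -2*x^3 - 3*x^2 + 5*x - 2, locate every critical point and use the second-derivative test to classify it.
f'(x) = -6*x^2 - 6*x + 5

Solve f'(x) = 0:
  6*x^2 + 6*x - 5 = 0 has no rational roots; quadratic formula: x = (-6 ± √156)/12.
  ⇒ x = -sqrt(39)/6 - 1/2 ≈ -1.5408, -1/2 + sqrt(39)/6 ≈ 0.5408

f''(x) = -12*x - 6
Second-derivative test at each critical point:
  f''(-1.5408) = 12.4900 > 0 → local minimum
  f''(0.5408) = -12.4900 < 0 → local maximum

Critical points: x = -sqrt(39)/6 - 1/2 ≈ -1.5408 (local minimum); x = -1/2 + sqrt(39)/6 ≈ 0.5408 (local maximum)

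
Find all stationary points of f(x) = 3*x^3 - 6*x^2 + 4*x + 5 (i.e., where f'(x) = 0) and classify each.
f'(x) = 9*x^2 - 12*x + 4

Solve f'(x) = 0:
  Factor: 9*x^2 - 12*x + 4 = (3*x - 2)^2 = 0.
  ⇒ x = 2/3

f''(x) = 18*x - 12
Second-derivative test at each critical point:
  f''(2/3) = 0, so the second-derivative test is inconclusive; use the first-derivative test: f'(5/12) = 0.5625, f'(11/12) = 0.5625 — f' is positive on both sides (no sign change) → neither a local maximum nor a local minimum

Critical points: x = 2/3 (neither)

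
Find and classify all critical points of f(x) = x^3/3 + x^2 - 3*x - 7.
f'(x) = x^2 + 2*x - 3

Solve f'(x) = 0:
  Factor: x^2 + 2*x - 3 = (x - 1)*(x + 3) = 0.
  ⇒ x = -3, 1

f''(x) = 2*x + 2
Second-derivative test at each critical point:
  f''(-3) = -4 < 0 → local maximum
  f''(1) = 4 > 0 → local minimum

Critical points: x = -3 (local maximum); x = 1 (local minimum)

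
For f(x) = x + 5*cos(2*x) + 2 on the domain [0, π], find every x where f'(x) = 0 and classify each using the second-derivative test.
f'(x) = 1 - 10*sin(2*x)

Solve f'(x) = 0 on [0, π]:
  f'(x) = 0 ⇔ sin(2*x) = 1/10, i.e. 2*x = arcsin(1/10) + 2nπ or 2*x = π − arcsin(1/10) + 2nπ; keep the solutions lying in [0, π].
  ⇒ x = asin(1/10)/2 ≈ 0.0501, -asin(1/10)/2 + pi/2 ≈ 1.5207

f''(x) = -20*cos(2*x)
Second-derivative test at each critical point:
  f''(0.0501) = -19.8997 < 0 → local maximum
  f''(1.5207) = 19.8997 > 0 → local minimum

Critical points: x = asin(1/10)/2 ≈ 0.0501 (local maximum); x = -asin(1/10)/2 + pi/2 ≈ 1.5207 (local minimum)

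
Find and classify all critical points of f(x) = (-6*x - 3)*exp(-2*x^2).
f'(x) = 6*(2*x*(2*x + 1) - 1)*exp(-2*x^2)

Solve f'(x) = 0:
  f'(x) = (24*x^2 + 12*x - 6)·exp(-2*x^2) and exp(-2*x^2) > 0 for every x, so f'(x) = 0 ⇔ 24*x^2 + 12*x - 6 = 0.
  Factor: 24*x^2 + 12*x - 6 = 6*(4*x^2 + 2*x - 1); 4*x^2 + 2*x - 1 = 0 has no rational roots; quadratic formula: x = (-2 ± √20)/8.
  ⇒ x = -sqrt(5)/4 - 1/4 ≈ -0.8090, -1/4 + sqrt(5)/4 ≈ 0.3090

f''(x) = 12*(-8*x^3 - 4*x^2 + 6*x + 1)*exp(-2*x^2)
Second-derivative test at each critical point:
  f''(-0.8090) = -7.2472 < 0 → local maximum
  f''(0.3090) = 22.1678 > 0 → local minimum

Critical points: x = -sqrt(5)/4 - 1/4 ≈ -0.8090 (local maximum); x = -1/4 + sqrt(5)/4 ≈ 0.3090 (local minimum)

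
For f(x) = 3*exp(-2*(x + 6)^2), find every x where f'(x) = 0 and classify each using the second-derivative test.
f'(x) = 12*(-x - 6)*exp(-2*(x + 6)^2)

Solve f'(x) = 0:
  f'(x) = (-12*x - 72)·exp(-2*(x + 6)^2) and exp(-2*(x + 6)^2) > 0 for every x, so f'(x) = 0 ⇔ -12*x - 72 = 0.
  Factor: -12*x - 72 = -12*(x + 6) = 0.
  ⇒ x = -6

f''(x) = 12*(4*(x + 6)^2 - 1)*exp(-2*(x + 6)^2)
Second-derivative test at each critical point:
  f''(-6) = -12 < 0 → local maximum

Critical points: x = -6 (local maximum)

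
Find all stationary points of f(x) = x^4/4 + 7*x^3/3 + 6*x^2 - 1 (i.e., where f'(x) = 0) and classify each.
f'(x) = x*(x^2 + 7*x + 12)

Solve f'(x) = 0:
  Factor: x^3 + 7*x^2 + 12*x = x*(x + 3)*(x + 4) = 0.
  ⇒ x = -4, -3, 0

f''(x) = 3*x^2 + 14*x + 12
Second-derivative test at each critical point:
  f''(-4) = 4 > 0 → local minimum
  f''(-3) = -3 < 0 → local maximum
  f''(0) = 12 > 0 → local minimum

Critical points: x = -4 (local minimum); x = -3 (local maximum); x = 0 (local minimum)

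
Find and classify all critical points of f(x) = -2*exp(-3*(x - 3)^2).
f'(x) = 12*(x - 3)*exp(-3*(x - 3)^2)

Solve f'(x) = 0:
  f'(x) = (12*x - 36)·exp(-3*(x - 3)^2) and exp(-3*(x - 3)^2) > 0 for every x, so f'(x) = 0 ⇔ 12*x - 36 = 0.
  Factor: 12*x - 36 = 12*(x - 3) = 0.
  ⇒ x = 3

f''(x) = 12*(1 - 6*(x - 3)^2)*exp(-3*(x - 3)^2)
Second-derivative test at each critical point:
  f''(3) = 12 > 0 → local minimum

Critical points: x = 3 (local minimum)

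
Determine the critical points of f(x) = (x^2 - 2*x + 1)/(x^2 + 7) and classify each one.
f'(x) = 2*(x^2 + 6*x - 7)/(x^4 + 14*x^2 + 49)

Solve f'(x) = 0:
  f'(x) = 2*(x - 1)*(x + 7)/(x^2 + 7)^2; the denominator is positive wherever f is defined, so f'(x) = 0 ⇔ 2*x^2 + 12*x - 14 = 0.
  Factor: 2*x^2 + 12*x - 14 = 2*(x - 1)*(x + 7) = 0.
  ⇒ x = -7, 1

f''(x) = 4*(-x^3 - 9*x^2 + 21*x + 21)/(x^6 + 21*x^4 + 147*x^2 + 343)
Second-derivative test at each critical point:
  f''(-7) = -1/196 < 0 → local maximum
  f''(1) = 1/4 > 0 → local minimum

Critical points: x = -7 (local maximum); x = 1 (local minimum)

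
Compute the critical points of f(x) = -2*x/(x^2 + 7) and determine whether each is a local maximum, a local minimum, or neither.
f'(x) = 2*(x^2 - 7)/(x^2 + 7)^2

Solve f'(x) = 0:
  f'(x) = 2*(x^2 - 7)/(x^2 + 7)^2; the denominator is positive wherever f is defined, so f'(x) = 0 ⇔ 2*x^2 - 14 = 0.
  Factor: 2*x^2 - 14 = 2*(x^2 - 7); x^2 - 7 = 0 has no rational roots; quadratic formula: x = (0 ± √28)/2.
  ⇒ x = -sqrt(7) ≈ -2.6458, sqrt(7) ≈ 2.6458

f''(x) = 4*x*(21 - x^2)/(x^2 + 7)^3
Second-derivative test at each critical point:
  f''(-2.6458) = -0.0540 < 0 → local maximum
  f''(2.6458) = 0.0540 > 0 → local minimum

Critical points: x = -sqrt(7) ≈ -2.6458 (local maximum); x = sqrt(7) ≈ 2.6458 (local minimum)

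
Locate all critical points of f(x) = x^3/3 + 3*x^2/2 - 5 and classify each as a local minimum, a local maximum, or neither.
f'(x) = x*(x + 3)

Solve f'(x) = 0:
  Factor: x^2 + 3*x = x*(x + 3) = 0.
  ⇒ x = -3, 0

f''(x) = 2*x + 3
Second-derivative test at each critical point:
  f''(-3) = -3 < 0 → local maximum
  f''(0) = 3 > 0 → local minimum

Critical points: x = -3 (local maximum); x = 0 (local minimum)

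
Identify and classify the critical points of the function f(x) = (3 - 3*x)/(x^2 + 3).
f'(x) = 3*(-x^2 + 2*x*(x - 1) - 3)/(x^2 + 3)^2

Solve f'(x) = 0:
  f'(x) = 3*(x - 3)*(x + 1)/(x^2 + 3)^2; the denominator is positive wherever f is defined, so f'(x) = 0 ⇔ 3*x^2 - 6*x - 9 = 0.
  Factor: 3*x^2 - 6*x - 9 = 3*(x - 3)*(x + 1) = 0.
  ⇒ x = -1, 3

f''(x) = 6*(4*x^2*(1 - x) + (3*x - 1)*(x^2 + 3))/(x^2 + 3)^3
Second-derivative test at each critical point:
  f''(-1) = -3/4 < 0 → local maximum
  f''(3) = 1/12 > 0 → local minimum

Critical points: x = -1 (local maximum); x = 3 (local minimum)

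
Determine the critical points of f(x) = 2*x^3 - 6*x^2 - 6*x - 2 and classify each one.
f'(x) = 6*x^2 - 12*x - 6

Solve f'(x) = 0:
  Factor: 6*x^2 - 12*x - 6 = 6*(x^2 - 2*x - 1); x^2 - 2*x - 1 = 0 has no rational roots; quadratic formula: x = (2 ± √8)/2.
  ⇒ x = 1 - sqrt(2) ≈ -0.4142, 1 + sqrt(2) ≈ 2.4142

f''(x) = 12*x - 12
Second-derivative test at each critical point:
  f''(-0.4142) = -16.9706 < 0 → local maximum
  f''(2.4142) = 16.9706 > 0 → local minimum

Critical points: x = 1 - sqrt(2) ≈ -0.4142 (local maximum); x = 1 + sqrt(2) ≈ 2.4142 (local minimum)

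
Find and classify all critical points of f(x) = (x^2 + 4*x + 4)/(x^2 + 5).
f'(x) = 2*(-2*x^2 + x + 10)/(x^4 + 10*x^2 + 25)

Solve f'(x) = 0:
  f'(x) = -2*(x + 2)*(2*x - 5)/(x^2 + 5)^2; the denominator is positive wherever f is defined, so f'(x) = 0 ⇔ -4*x^2 + 2*x + 20 = 0.
  Factor: -4*x^2 + 2*x + 20 = -2*(x + 2)*(2*x - 5) = 0.
  ⇒ x = -2, 5/2

f''(x) = 2*(4*x^3 - 3*x^2 - 60*x + 5)/(x^6 + 15*x^4 + 75*x^2 + 125)
Second-derivative test at each critical point:
  f''(-2) = 2/9 > 0 → local minimum
  f''(5/2) = -32/225 < 0 → local maximum

Critical points: x = -2 (local minimum); x = 5/2 (local maximum)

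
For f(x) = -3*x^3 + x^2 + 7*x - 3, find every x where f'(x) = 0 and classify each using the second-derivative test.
f'(x) = -9*x^2 + 2*x + 7

Solve f'(x) = 0:
  Factor: -9*x^2 + 2*x + 7 = -(x - 1)*(9*x + 7) = 0.
  ⇒ x = -7/9, 1

f''(x) = 2 - 18*x
Second-derivative test at each critical point:
  f''(-7/9) = 16 > 0 → local minimum
  f''(1) = -16 < 0 → local maximum

Critical points: x = -7/9 (local minimum); x = 1 (local maximum)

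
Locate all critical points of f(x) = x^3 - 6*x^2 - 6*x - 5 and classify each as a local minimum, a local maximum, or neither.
f'(x) = 3*x^2 - 12*x - 6

Solve f'(x) = 0:
  Factor: 3*x^2 - 12*x - 6 = 3*(x^2 - 4*x - 2); x^2 - 4*x - 2 = 0 has no rational roots; quadratic formula: x = (4 ± √24)/2.
  ⇒ x = 2 - sqrt(6) ≈ -0.4495, 2 + sqrt(6) ≈ 4.4495

f''(x) = 6*x - 12
Second-derivative test at each critical point:
  f''(-0.4495) = -14.6969 < 0 → local maximum
  f''(4.4495) = 14.6969 > 0 → local minimum

Critical points: x = 2 - sqrt(6) ≈ -0.4495 (local maximum); x = 2 + sqrt(6) ≈ 4.4495 (local minimum)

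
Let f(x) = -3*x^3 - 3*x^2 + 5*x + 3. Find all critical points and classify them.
f'(x) = -9*x^2 - 6*x + 5

Solve f'(x) = 0:
  9*x^2 + 6*x - 5 = 0 has no rational roots; quadratic formula: x = (-6 ± √216)/18.
  ⇒ x = -sqrt(6)/3 - 1/3 ≈ -1.1498, -1/3 + sqrt(6)/3 ≈ 0.4832

f''(x) = -18*x - 6
Second-derivative test at each critical point:
  f''(-1.1498) = 14.6969 > 0 → local minimum
  f''(0.4832) = -14.6969 < 0 → local maximum

Critical points: x = -sqrt(6)/3 - 1/3 ≈ -1.1498 (local minimum); x = -1/3 + sqrt(6)/3 ≈ 0.4832 (local maximum)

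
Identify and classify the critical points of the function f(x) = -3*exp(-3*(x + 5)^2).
f'(x) = 18*(x + 5)*exp(-3*(x + 5)^2)

Solve f'(x) = 0:
  f'(x) = (18*x + 90)·exp(-3*(x + 5)^2) and exp(-3*(x + 5)^2) > 0 for every x, so f'(x) = 0 ⇔ 18*x + 90 = 0.
  Factor: 18*x + 90 = 18*(x + 5) = 0.
  ⇒ x = -5

f''(x) = 18*(1 - 6*(x + 5)^2)*exp(-3*(x + 5)^2)
Second-derivative test at each critical point:
  f''(-5) = 18 > 0 → local minimum

Critical points: x = -5 (local minimum)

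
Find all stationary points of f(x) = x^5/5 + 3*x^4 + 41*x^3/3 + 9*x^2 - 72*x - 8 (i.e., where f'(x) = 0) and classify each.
f'(x) = x^4 + 12*x^3 + 41*x^2 + 18*x - 72

Solve f'(x) = 0:
  Factor: x^4 + 12*x^3 + 41*x^2 + 18*x - 72 = (x - 1)*(x + 3)*(x + 4)*(x + 6) = 0.
  ⇒ x = -6, -4, -3, 1

f''(x) = 4*x^3 + 36*x^2 + 82*x + 18
Second-derivative test at each critical point:
  f''(-6) = -42 < 0 → local maximum
  f''(-4) = 10 > 0 → local minimum
  f''(-3) = -12 < 0 → local maximum
  f''(1) = 140 > 0 → local minimum

Critical points: x = -6 (local maximum); x = -4 (local minimum); x = -3 (local maximum); x = 1 (local minimum)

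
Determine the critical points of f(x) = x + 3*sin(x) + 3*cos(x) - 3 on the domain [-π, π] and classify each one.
f'(x) = 3*sqrt(2)*cos(x + pi/4) + 1

Solve f'(x) = 0 on [-π, π]:
  f'(x) = 0 ⇔ -3*sin(x) + 3*cos(x) = -1. Write the left side as R·cos(x + φ) with R = √(3² + 3²) = 3*sqrt(2), cos φ = sqrt(2)/2, sin φ = sqrt(2)/2; then cos(x + φ) = -sqrt(2)/6. Solve for x and keep the solutions lying in [-π, π].
  ⇒ x = -pi + atan((1 - sqrt(17))/(-sqrt(17) - 1)) ≈ -2.5941, atan((1 + sqrt(17))/(-1 + sqrt(17))) ≈ 1.0233

f''(x) = -3*sqrt(2)*sin(x + pi/4)
Second-derivative test at each critical point:
  f''(-2.5941) = 4.1231 > 0 → local minimum
  f''(1.0233) = -4.1231 < 0 → local maximum

Critical points: x = -pi + atan((1 - sqrt(17))/(-sqrt(17) - 1)) ≈ -2.5941 (local minimum); x = atan((1 + sqrt(17))/(-1 + sqrt(17))) ≈ 1.0233 (local maximum)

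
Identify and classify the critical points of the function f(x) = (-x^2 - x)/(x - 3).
f'(x) = (-x^2 + 6*x + 3)/(x^2 - 6*x + 9)

Solve f'(x) = 0:
  f'(x) = -(x^2 - 6*x - 3)/(x - 3)^2; the denominator is positive wherever f is defined, so f'(x) = 0 ⇔ -x^2 + 6*x + 3 = 0.
  x^2 - 6*x - 3 = 0 has no rational roots; quadratic formula: x = (6 ± √48)/2.
  ⇒ x = 3 - 2*sqrt(3) ≈ -0.4641, 3 + 2*sqrt(3) ≈ 6.4641

f''(x) = -24/(x^3 - 9*x^2 + 27*x - 27)
Second-derivative test at each critical point:
  f''(-0.4641) = 0.5774 > 0 → local minimum
  f''(6.4641) = -0.5774 < 0 → local maximum

Critical points: x = 3 - 2*sqrt(3) ≈ -0.4641 (local minimum); x = 3 + 2*sqrt(3) ≈ 6.4641 (local maximum)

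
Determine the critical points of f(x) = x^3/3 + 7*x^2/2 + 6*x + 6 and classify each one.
f'(x) = x^2 + 7*x + 6

Solve f'(x) = 0:
  Factor: x^2 + 7*x + 6 = (x + 1)*(x + 6) = 0.
  ⇒ x = -6, -1

f''(x) = 2*x + 7
Second-derivative test at each critical point:
  f''(-6) = -5 < 0 → local maximum
  f''(-1) = 5 > 0 → local minimum

Critical points: x = -6 (local maximum); x = -1 (local minimum)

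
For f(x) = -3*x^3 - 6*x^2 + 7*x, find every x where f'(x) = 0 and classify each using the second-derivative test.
f'(x) = -9*x^2 - 12*x + 7

Solve f'(x) = 0:
  9*x^2 + 12*x - 7 = 0 has no rational roots; quadratic formula: x = (-12 ± √396)/18.
  ⇒ x = -sqrt(11)/3 - 2/3 ≈ -1.7722, -2/3 + sqrt(11)/3 ≈ 0.4389

f''(x) = -18*x - 12
Second-derivative test at each critical point:
  f''(-1.7722) = 19.8997 > 0 → local minimum
  f''(0.4389) = -19.8997 < 0 → local maximum

Critical points: x = -sqrt(11)/3 - 2/3 ≈ -1.7722 (local minimum); x = -2/3 + sqrt(11)/3 ≈ 0.4389 (local maximum)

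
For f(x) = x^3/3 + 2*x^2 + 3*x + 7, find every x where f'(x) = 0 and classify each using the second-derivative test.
f'(x) = x^2 + 4*x + 3

Solve f'(x) = 0:
  Factor: x^2 + 4*x + 3 = (x + 1)*(x + 3) = 0.
  ⇒ x = -3, -1

f''(x) = 2*x + 4
Second-derivative test at each critical point:
  f''(-3) = -2 < 0 → local maximum
  f''(-1) = 2 > 0 → local minimum

Critical points: x = -3 (local maximum); x = -1 (local minimum)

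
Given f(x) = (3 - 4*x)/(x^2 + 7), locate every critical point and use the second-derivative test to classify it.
f'(x) = 2*(2*x^2 - 3*x - 14)/(x^4 + 14*x^2 + 49)

Solve f'(x) = 0:
  f'(x) = 2*(x + 2)*(2*x - 7)/(x^2 + 7)^2; the denominator is positive wherever f is defined, so f'(x) = 0 ⇔ 4*x^2 - 6*x - 28 = 0.
  Factor: 4*x^2 - 6*x - 28 = 2*(x + 2)*(2*x - 7) = 0.
  ⇒ x = -2, 7/2

f''(x) = 2*(4*x^2*(3 - 4*x) + 3*(4*x - 1)*(x^2 + 7))/(x^2 + 7)^3
Second-derivative test at each critical point:
  f''(-2) = -2/11 < 0 → local maximum
  f''(7/2) = 32/539 > 0 → local minimum

Critical points: x = -2 (local maximum); x = 7/2 (local minimum)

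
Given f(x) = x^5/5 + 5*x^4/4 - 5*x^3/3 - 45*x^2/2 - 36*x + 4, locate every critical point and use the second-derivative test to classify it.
f'(x) = x^4 + 5*x^3 - 5*x^2 - 45*x - 36

Solve f'(x) = 0:
  Factor: x^4 + 5*x^3 - 5*x^2 - 45*x - 36 = (x - 3)*(x + 1)*(x + 3)*(x + 4) = 0.
  ⇒ x = -4, -3, -1, 3

f''(x) = 4*x^3 + 15*x^2 - 10*x - 45
Second-derivative test at each critical point:
  f''(-4) = -21 < 0 → local maximum
  f''(-3) = 12 > 0 → local minimum
  f''(-1) = -24 < 0 → local maximum
  f''(3) = 168 > 0 → local minimum

Critical points: x = -4 (local maximum); x = -3 (local minimum); x = -1 (local maximum); x = 3 (local minimum)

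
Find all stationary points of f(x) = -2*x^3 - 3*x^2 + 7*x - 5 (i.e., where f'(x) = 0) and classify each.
f'(x) = -6*x^2 - 6*x + 7

Solve f'(x) = 0:
  6*x^2 + 6*x - 7 = 0 has no rational roots; quadratic formula: x = (-6 ± √204)/12.
  ⇒ x = -sqrt(51)/6 - 1/2 ≈ -1.6902, -1/2 + sqrt(51)/6 ≈ 0.6902

f''(x) = -12*x - 6
Second-derivative test at each critical point:
  f''(-1.6902) = 14.2829 > 0 → local minimum
  f''(0.6902) = -14.2829 < 0 → local maximum

Critical points: x = -sqrt(51)/6 - 1/2 ≈ -1.6902 (local minimum); x = -1/2 + sqrt(51)/6 ≈ 0.6902 (local maximum)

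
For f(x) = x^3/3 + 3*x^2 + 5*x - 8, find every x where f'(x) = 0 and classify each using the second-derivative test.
f'(x) = x^2 + 6*x + 5

Solve f'(x) = 0:
  Factor: x^2 + 6*x + 5 = (x + 1)*(x + 5) = 0.
  ⇒ x = -5, -1

f''(x) = 2*x + 6
Second-derivative test at each critical point:
  f''(-5) = -4 < 0 → local maximum
  f''(-1) = 4 > 0 → local minimum

Critical points: x = -5 (local maximum); x = -1 (local minimum)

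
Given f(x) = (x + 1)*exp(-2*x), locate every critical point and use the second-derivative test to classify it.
f'(x) = (-2*x - 1)*exp(-2*x)

Solve f'(x) = 0:
  f'(x) = (-2*x - 1)·exp(-2*x) and exp(-2*x) > 0 for every x, so f'(x) = 0 ⇔ -2*x - 1 = 0.
  -2*x - 1 = 0.
  ⇒ x = -1/2

f''(x) = 4*x*exp(-2*x)
Second-derivative test at each critical point:
  f''(-1/2) = -5.4366 < 0 → local maximum

Critical points: x = -1/2 (local maximum)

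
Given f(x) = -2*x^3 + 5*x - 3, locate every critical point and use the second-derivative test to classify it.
f'(x) = 5 - 6*x^2

Solve f'(x) = 0:
  6*x^2 - 5 = 0 has no rational roots; quadratic formula: x = (0 ± √120)/12.
  ⇒ x = -sqrt(30)/6 ≈ -0.9129, sqrt(30)/6 ≈ 0.9129

f''(x) = -12*x
Second-derivative test at each critical point:
  f''(-0.9129) = 10.9545 > 0 → local minimum
  f''(0.9129) = -10.9545 < 0 → local maximum

Critical points: x = -sqrt(30)/6 ≈ -0.9129 (local minimum); x = sqrt(30)/6 ≈ 0.9129 (local maximum)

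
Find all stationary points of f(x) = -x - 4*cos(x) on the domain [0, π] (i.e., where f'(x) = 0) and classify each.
f'(x) = 4*sin(x) - 1

Solve f'(x) = 0 on [0, π]:
  f'(x) = 0 ⇔ sin(x) = 1/4, i.e. x = arcsin(1/4) + 2nπ or x = π − arcsin(1/4) + 2nπ; keep the solutions lying in [0, π].
  ⇒ x = asin(1/4) ≈ 0.2527, pi - asin(1/4) ≈ 2.8889

f''(x) = 4*cos(x)
Second-derivative test at each critical point:
  f''(0.2527) = 3.8730 > 0 → local minimum
  f''(2.8889) = -3.8730 < 0 → local maximum

Critical points: x = asin(1/4) ≈ 0.2527 (local minimum); x = pi - asin(1/4) ≈ 2.8889 (local maximum)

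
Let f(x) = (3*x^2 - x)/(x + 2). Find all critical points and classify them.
f'(x) = (3*x^2 + 12*x - 2)/(x^2 + 4*x + 4)

Solve f'(x) = 0:
  f'(x) = (3*x^2 + 12*x - 2)/(x + 2)^2; the denominator is positive wherever f is defined, so f'(x) = 0 ⇔ 3*x^2 + 12*x - 2 = 0.
  3*x^2 + 12*x - 2 = 0 has no rational roots; quadratic formula: x = (-12 ± √168)/6.
  ⇒ x = -sqrt(42)/3 - 2 ≈ -4.1602, -2 + sqrt(42)/3 ≈ 0.1602

f''(x) = 28/(x^3 + 6*x^2 + 12*x + 8)
Second-derivative test at each critical point:
  f''(-4.1602) = -2.7775 < 0 → local maximum
  f''(0.1602) = 2.7775 > 0 → local minimum

Critical points: x = -sqrt(42)/3 - 2 ≈ -4.1602 (local maximum); x = -2 + sqrt(42)/3 ≈ 0.1602 (local minimum)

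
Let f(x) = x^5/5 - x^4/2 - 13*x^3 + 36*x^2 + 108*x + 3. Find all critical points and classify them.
f'(x) = x^4 - 2*x^3 - 39*x^2 + 72*x + 108

Solve f'(x) = 0:
  Factor: x^4 - 2*x^3 - 39*x^2 + 72*x + 108 = (x - 6)*(x - 3)*(x + 1)*(x + 6) = 0.
  ⇒ x = -6, -1, 3, 6

f''(x) = 4*x^3 - 6*x^2 - 78*x + 72
Second-derivative test at each critical point:
  f''(-6) = -540 < 0 → local maximum
  f''(-1) = 140 > 0 → local minimum
  f''(3) = -108 < 0 → local maximum
  f''(6) = 252 > 0 → local minimum

Critical points: x = -6 (local maximum); x = -1 (local minimum); x = 3 (local maximum); x = 6 (local minimum)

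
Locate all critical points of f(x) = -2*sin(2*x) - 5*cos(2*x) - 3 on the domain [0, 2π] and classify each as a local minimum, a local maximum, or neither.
f'(x) = 10*sin(2*x) - 4*cos(2*x)

Solve f'(x) = 0 on [0, 2π]:
  f'(x) = 0 ⇔ -2*cos(2*x) = -5*sin(2*x) ⇔ tan(2*x) = 2/5, i.e. 2*x = arctan(2/5) + nπ; keep the solutions lying in [0, 2π].
  ⇒ x = atan(2/5)/2 ≈ 0.1903, atan(2/5)/2 + pi/2 ≈ 1.7610, atan(2/5)/2 + pi ≈ 3.3318, atan(2/5)/2 + 3*pi/2 ≈ 4.9026

f''(x) = 8*sin(2*x) + 20*cos(2*x)
Second-derivative test at each critical point:
  f''(0.1903) = 21.5407 > 0 → local minimum
  f''(1.7610) = -21.5407 < 0 → local maximum
  f''(3.3318) = 21.5407 > 0 → local minimum
  f''(4.9026) = -21.5407 < 0 → local maximum

Critical points: x = atan(2/5)/2 ≈ 0.1903 (local minimum); x = atan(2/5)/2 + pi/2 ≈ 1.7610 (local maximum); x = atan(2/5)/2 + pi ≈ 3.3318 (local minimum); x = atan(2/5)/2 + 3*pi/2 ≈ 4.9026 (local maximum)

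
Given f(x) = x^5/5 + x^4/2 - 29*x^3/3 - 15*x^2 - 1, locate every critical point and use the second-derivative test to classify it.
f'(x) = x*(x^3 + 2*x^2 - 29*x - 30)

Solve f'(x) = 0:
  Factor: x^4 + 2*x^3 - 29*x^2 - 30*x = x*(x - 5)*(x + 1)*(x + 6) = 0.
  ⇒ x = -6, -1, 0, 5

f''(x) = 4*x^3 + 6*x^2 - 58*x - 30
Second-derivative test at each critical point:
  f''(-6) = -330 < 0 → local maximum
  f''(-1) = 30 > 0 → local minimum
  f''(0) = -30 < 0 → local maximum
  f''(5) = 330 > 0 → local minimum

Critical points: x = -6 (local maximum); x = -1 (local minimum); x = 0 (local maximum); x = 5 (local minimum)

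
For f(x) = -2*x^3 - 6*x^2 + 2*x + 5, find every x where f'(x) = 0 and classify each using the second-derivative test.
f'(x) = -6*x^2 - 12*x + 2

Solve f'(x) = 0:
  Factor: -6*x^2 - 12*x + 2 = -2*(3*x^2 + 6*x - 1); 3*x^2 + 6*x - 1 = 0 has no rational roots; quadratic formula: x = (-6 ± √48)/6.
  ⇒ x = -2*sqrt(3)/3 - 1 ≈ -2.1547, -1 + 2*sqrt(3)/3 ≈ 0.1547

f''(x) = -12*x - 12
Second-derivative test at each critical point:
  f''(-2.1547) = 13.8564 > 0 → local minimum
  f''(0.1547) = -13.8564 < 0 → local maximum

Critical points: x = -2*sqrt(3)/3 - 1 ≈ -2.1547 (local minimum); x = -1 + 2*sqrt(3)/3 ≈ 0.1547 (local maximum)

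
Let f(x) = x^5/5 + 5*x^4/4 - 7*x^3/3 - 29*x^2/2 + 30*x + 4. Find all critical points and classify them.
f'(x) = x^4 + 5*x^3 - 7*x^2 - 29*x + 30

Solve f'(x) = 0:
  Factor: x^4 + 5*x^3 - 7*x^2 - 29*x + 30 = (x - 2)*(x - 1)*(x + 3)*(x + 5) = 0.
  ⇒ x = -5, -3, 1, 2

f''(x) = 4*x^3 + 15*x^2 - 14*x - 29
Second-derivative test at each critical point:
  f''(-5) = -84 < 0 → local maximum
  f''(-3) = 40 > 0 → local minimum
  f''(1) = -24 < 0 → local maximum
  f''(2) = 35 > 0 → local minimum

Critical points: x = -5 (local maximum); x = -3 (local minimum); x = 1 (local maximum); x = 2 (local minimum)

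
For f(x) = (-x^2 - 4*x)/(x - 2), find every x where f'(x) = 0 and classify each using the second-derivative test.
f'(x) = (-x^2 + 4*x + 8)/(x^2 - 4*x + 4)

Solve f'(x) = 0:
  f'(x) = -(x^2 - 4*x - 8)/(x - 2)^2; the denominator is positive wherever f is defined, so f'(x) = 0 ⇔ -x^2 + 4*x + 8 = 0.
  x^2 - 4*x - 8 = 0 has no rational roots; quadratic formula: x = (4 ± √48)/2.
  ⇒ x = 2 - 2*sqrt(3) ≈ -1.4641, 2 + 2*sqrt(3) ≈ 5.4641

f''(x) = -24/(x^3 - 6*x^2 + 12*x - 8)
Second-derivative test at each critical point:
  f''(-1.4641) = 0.5774 > 0 → local minimum
  f''(5.4641) = -0.5774 < 0 → local maximum

Critical points: x = 2 - 2*sqrt(3) ≈ -1.4641 (local minimum); x = 2 + 2*sqrt(3) ≈ 5.4641 (local maximum)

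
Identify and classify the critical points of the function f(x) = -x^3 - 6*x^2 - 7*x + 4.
f'(x) = -3*x^2 - 12*x - 7

Solve f'(x) = 0:
  3*x^2 + 12*x + 7 = 0 has no rational roots; quadratic formula: x = (-12 ± √60)/6.
  ⇒ x = -2 - sqrt(15)/3 ≈ -3.2910, -2 + sqrt(15)/3 ≈ -0.7090

f''(x) = -6*x - 12
Second-derivative test at each critical point:
  f''(-3.2910) = 7.7460 > 0 → local minimum
  f''(-0.7090) = -7.7460 < 0 → local maximum

Critical points: x = -2 - sqrt(15)/3 ≈ -3.2910 (local minimum); x = -2 + sqrt(15)/3 ≈ -0.7090 (local maximum)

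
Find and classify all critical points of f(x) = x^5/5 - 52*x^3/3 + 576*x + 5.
f'(x) = x^4 - 52*x^2 + 576

Solve f'(x) = 0:
  Factor: x^4 - 52*x^2 + 576 = (x - 6)*(x - 4)*(x + 4)*(x + 6) = 0.
  ⇒ x = -6, -4, 4, 6

f''(x) = 4*x*(x^2 - 26)
Second-derivative test at each critical point:
  f''(-6) = -240 < 0 → local maximum
  f''(-4) = 160 > 0 → local minimum
  f''(4) = -160 < 0 → local maximum
  f''(6) = 240 > 0 → local minimum

Critical points: x = -6 (local maximum); x = -4 (local minimum); x = 4 (local maximum); x = 6 (local minimum)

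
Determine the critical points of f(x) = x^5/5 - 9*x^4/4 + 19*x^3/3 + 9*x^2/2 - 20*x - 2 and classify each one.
f'(x) = x^4 - 9*x^3 + 19*x^2 + 9*x - 20

Solve f'(x) = 0:
  Factor: x^4 - 9*x^3 + 19*x^2 + 9*x - 20 = (x - 5)*(x - 4)*(x - 1)*(x + 1) = 0.
  ⇒ x = -1, 1, 4, 5

f''(x) = 4*x^3 - 27*x^2 + 38*x + 9
Second-derivative test at each critical point:
  f''(-1) = -60 < 0 → local maximum
  f''(1) = 24 > 0 → local minimum
  f''(4) = -15 < 0 → local maximum
  f''(5) = 24 > 0 → local minimum

Critical points: x = -1 (local maximum); x = 1 (local minimum); x = 4 (local maximum); x = 5 (local minimum)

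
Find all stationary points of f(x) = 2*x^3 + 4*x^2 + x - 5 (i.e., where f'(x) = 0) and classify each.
f'(x) = 6*x^2 + 8*x + 1

Solve f'(x) = 0:
  6*x^2 + 8*x + 1 = 0 has no rational roots; quadratic formula: x = (-8 ± √40)/12.
  ⇒ x = -2/3 - sqrt(10)/6 ≈ -1.1937, -2/3 + sqrt(10)/6 ≈ -0.1396

f''(x) = 12*x + 8
Second-derivative test at each critical point:
  f''(-1.1937) = -6.3246 < 0 → local maximum
  f''(-0.1396) = 6.3246 > 0 → local minimum

Critical points: x = -2/3 - sqrt(10)/6 ≈ -1.1937 (local maximum); x = -2/3 + sqrt(10)/6 ≈ -0.1396 (local minimum)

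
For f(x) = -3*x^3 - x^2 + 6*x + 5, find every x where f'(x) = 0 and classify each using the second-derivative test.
f'(x) = -9*x^2 - 2*x + 6

Solve f'(x) = 0:
  9*x^2 + 2*x - 6 = 0 has no rational roots; quadratic formula: x = (-2 ± √220)/18.
  ⇒ x = -sqrt(55)/9 - 1/9 ≈ -0.9351, -1/9 + sqrt(55)/9 ≈ 0.7129

f''(x) = -18*x - 2
Second-derivative test at each critical point:
  f''(-0.9351) = 14.8324 > 0 → local minimum
  f''(0.7129) = -14.8324 < 0 → local maximum

Critical points: x = -sqrt(55)/9 - 1/9 ≈ -0.9351 (local minimum); x = -1/9 + sqrt(55)/9 ≈ 0.7129 (local maximum)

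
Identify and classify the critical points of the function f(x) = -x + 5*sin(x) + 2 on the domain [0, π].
f'(x) = 5*cos(x) - 1

Solve f'(x) = 0 on [0, π]:
  f'(x) = 0 ⇔ cos(x) = 1/5, i.e. x = ±arccos(1/5) + 2nπ; keep the solutions lying in [0, π].
  ⇒ x = acos(1/5) ≈ 1.3694

f''(x) = -5*sin(x)
Second-derivative test at each critical point:
  f''(1.3694) = -4.8990 < 0 → local maximum

Critical points: x = acos(1/5) ≈ 1.3694 (local maximum)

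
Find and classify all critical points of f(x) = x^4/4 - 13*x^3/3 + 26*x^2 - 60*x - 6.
f'(x) = x^3 - 13*x^2 + 52*x - 60

Solve f'(x) = 0:
  Factor: x^3 - 13*x^2 + 52*x - 60 = (x - 6)*(x - 5)*(x - 2) = 0.
  ⇒ x = 2, 5, 6

f''(x) = 3*x^2 - 26*x + 52
Second-derivative test at each critical point:
  f''(2) = 12 > 0 → local minimum
  f''(5) = -3 < 0 → local maximum
  f''(6) = 4 > 0 → local minimum

Critical points: x = 2 (local minimum); x = 5 (local maximum); x = 6 (local minimum)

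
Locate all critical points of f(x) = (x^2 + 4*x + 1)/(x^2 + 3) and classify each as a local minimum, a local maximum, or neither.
f'(x) = 4*(-x^2 + x + 3)/(x^4 + 6*x^2 + 9)

Solve f'(x) = 0:
  f'(x) = -4*(x^2 - x - 3)/(x^2 + 3)^2; the denominator is positive wherever f is defined, so f'(x) = 0 ⇔ -4*x^2 + 4*x + 12 = 0.
  Factor: -4*x^2 + 4*x + 12 = -4*(x^2 - x - 3); x^2 - x - 3 = 0 has no rational roots; quadratic formula: x = (1 ± √13)/2.
  ⇒ x = 1/2 - sqrt(13)/2 ≈ -1.3028, 1/2 + sqrt(13)/2 ≈ 2.3028

f''(x) = 4*(2*x^3 - 3*x^2 - 18*x + 3)/(x^6 + 9*x^4 + 27*x^2 + 27)
Second-derivative test at each critical point:
  f''(-1.3028) = 0.6537 > 0 → local minimum
  f''(2.3028) = -0.2092 < 0 → local maximum

Critical points: x = 1/2 - sqrt(13)/2 ≈ -1.3028 (local minimum); x = 1/2 + sqrt(13)/2 ≈ 2.3028 (local maximum)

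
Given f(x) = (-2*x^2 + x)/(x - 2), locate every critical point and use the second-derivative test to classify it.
f'(x) = 2*(-x^2 + 4*x - 1)/(x^2 - 4*x + 4)

Solve f'(x) = 0:
  f'(x) = -2*(x^2 - 4*x + 1)/(x - 2)^2; the denominator is positive wherever f is defined, so f'(x) = 0 ⇔ -2*x^2 + 8*x - 2 = 0.
  Factor: -2*x^2 + 8*x - 2 = -2*(x^2 - 4*x + 1); x^2 - 4*x + 1 = 0 has no rational roots; quadratic formula: x = (4 ± √12)/2.
  ⇒ x = 2 - sqrt(3) ≈ 0.2679, sqrt(3) + 2 ≈ 3.7321

f''(x) = -12/(x^3 - 6*x^2 + 12*x - 8)
Second-derivative test at each critical point:
  f''(0.2679) = 2.3094 > 0 → local minimum
  f''(3.7321) = -2.3094 < 0 → local maximum

Critical points: x = 2 - sqrt(3) ≈ 0.2679 (local minimum); x = sqrt(3) + 2 ≈ 3.7321 (local maximum)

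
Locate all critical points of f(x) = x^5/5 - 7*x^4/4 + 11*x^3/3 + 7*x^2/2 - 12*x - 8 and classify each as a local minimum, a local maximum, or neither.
f'(x) = x^4 - 7*x^3 + 11*x^2 + 7*x - 12

Solve f'(x) = 0:
  Factor: x^4 - 7*x^3 + 11*x^2 + 7*x - 12 = (x - 4)*(x - 3)*(x - 1)*(x + 1) = 0.
  ⇒ x = -1, 1, 3, 4

f''(x) = 4*x^3 - 21*x^2 + 22*x + 7
Second-derivative test at each critical point:
  f''(-1) = -40 < 0 → local maximum
  f''(1) = 12 > 0 → local minimum
  f''(3) = -8 < 0 → local maximum
  f''(4) = 15 > 0 → local minimum

Critical points: x = -1 (local maximum); x = 1 (local minimum); x = 3 (local maximum); x = 4 (local minimum)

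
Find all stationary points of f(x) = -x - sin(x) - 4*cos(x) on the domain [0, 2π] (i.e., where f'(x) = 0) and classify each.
f'(x) = 4*sin(x) - cos(x) - 1

Solve f'(x) = 0 on [0, 2π]:
  f'(x) = 0 ⇔ 4*sin(x) - cos(x) = 1. Write the left side as R·cos(x + φ) with R = √((-1)² + (-4)²) = sqrt(17), cos φ = -sqrt(17)/17, sin φ = -4*sqrt(17)/17; then cos(x + φ) = sqrt(17)/17. Solve for x and keep the solutions lying in [0, 2π].
  ⇒ x = atan(8/15) ≈ 0.4900, pi ≈ 3.1416

f''(x) = sin(x) + 4*cos(x)
Second-derivative test at each critical point:
  f''(0.4900) = 4 > 0 → local minimum
  f''(3.1416) = -4 < 0 → local maximum

Critical points: x = atan(8/15) ≈ 0.4900 (local minimum); x = pi ≈ 3.1416 (local maximum)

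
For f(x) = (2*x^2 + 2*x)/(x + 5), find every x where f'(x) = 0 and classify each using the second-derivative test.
f'(x) = 2*(x^2 + 10*x + 5)/(x^2 + 10*x + 25)

Solve f'(x) = 0:
  f'(x) = 2*(x^2 + 10*x + 5)/(x + 5)^2; the denominator is positive wherever f is defined, so f'(x) = 0 ⇔ 2*x^2 + 20*x + 10 = 0.
  Factor: 2*x^2 + 20*x + 10 = 2*(x^2 + 10*x + 5); x^2 + 10*x + 5 = 0 has no rational roots; quadratic formula: x = (-10 ± √80)/2.
  ⇒ x = -5 - 2*sqrt(5) ≈ -9.4721, -5 + 2*sqrt(5) ≈ -0.5279

f''(x) = 80/(x^3 + 15*x^2 + 75*x + 125)
Second-derivative test at each critical point:
  f''(-9.4721) = -0.8944 < 0 → local maximum
  f''(-0.5279) = 0.8944 > 0 → local minimum

Critical points: x = -5 - 2*sqrt(5) ≈ -9.4721 (local maximum); x = -5 + 2*sqrt(5) ≈ -0.5279 (local minimum)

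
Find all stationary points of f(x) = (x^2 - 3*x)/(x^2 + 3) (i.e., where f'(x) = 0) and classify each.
f'(x) = 3*(x^2 + 2*x - 3)/(x^4 + 6*x^2 + 9)

Solve f'(x) = 0:
  f'(x) = 3*(x - 1)*(x + 3)/(x^2 + 3)^2; the denominator is positive wherever f is defined, so f'(x) = 0 ⇔ 3*x^2 + 6*x - 9 = 0.
  Factor: 3*x^2 + 6*x - 9 = 3*(x - 1)*(x + 3) = 0.
  ⇒ x = -3, 1

f''(x) = 6*(-x^3 - 3*x^2 + 9*x + 3)/(x^6 + 9*x^4 + 27*x^2 + 27)
Second-derivative test at each critical point:
  f''(-3) = -1/12 < 0 → local maximum
  f''(1) = 3/4 > 0 → local minimum

Critical points: x = -3 (local maximum); x = 1 (local minimum)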